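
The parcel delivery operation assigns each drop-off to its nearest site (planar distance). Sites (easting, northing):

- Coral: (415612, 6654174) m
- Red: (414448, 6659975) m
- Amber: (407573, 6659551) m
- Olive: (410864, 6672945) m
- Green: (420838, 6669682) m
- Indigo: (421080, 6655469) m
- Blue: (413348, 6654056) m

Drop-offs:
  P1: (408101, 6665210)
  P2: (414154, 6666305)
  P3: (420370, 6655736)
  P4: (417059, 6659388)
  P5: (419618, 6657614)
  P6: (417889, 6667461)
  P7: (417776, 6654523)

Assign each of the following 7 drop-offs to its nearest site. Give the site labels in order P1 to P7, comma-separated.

P1 → Amber (d²=32303065.00)
P2 → Red (d²=40155336.00)
P3 → Indigo (d²=575389.00)
P4 → Red (d²=7161890.00)
P5 → Indigo (d²=6738469.00)
P6 → Green (d²=13629442.00)
P7 → Coral (d²=4804697.00)

Amber, Red, Indigo, Red, Indigo, Green, Coral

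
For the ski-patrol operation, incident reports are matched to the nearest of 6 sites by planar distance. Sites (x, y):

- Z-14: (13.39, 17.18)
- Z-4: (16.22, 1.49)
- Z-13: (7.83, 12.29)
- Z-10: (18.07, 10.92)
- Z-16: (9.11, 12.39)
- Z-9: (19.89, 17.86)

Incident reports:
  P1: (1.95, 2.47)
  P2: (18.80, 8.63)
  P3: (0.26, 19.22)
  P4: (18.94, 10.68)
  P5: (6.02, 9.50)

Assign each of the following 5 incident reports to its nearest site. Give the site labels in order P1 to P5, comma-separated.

P1 → Z-13 (d²=131.01)
P2 → Z-10 (d²=5.78)
P3 → Z-13 (d²=105.33)
P4 → Z-10 (d²=0.81)
P5 → Z-13 (d²=11.06)

Z-13, Z-10, Z-13, Z-10, Z-13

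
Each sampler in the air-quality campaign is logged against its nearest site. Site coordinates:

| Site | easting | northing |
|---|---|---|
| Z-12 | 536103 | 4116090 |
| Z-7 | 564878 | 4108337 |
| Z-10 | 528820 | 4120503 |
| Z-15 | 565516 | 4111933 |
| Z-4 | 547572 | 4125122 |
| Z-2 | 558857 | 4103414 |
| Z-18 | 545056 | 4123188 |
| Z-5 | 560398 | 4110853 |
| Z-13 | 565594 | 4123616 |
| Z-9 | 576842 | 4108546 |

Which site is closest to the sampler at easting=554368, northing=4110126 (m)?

Squared distances to each site:
Z-12: 369179521.000; Z-7: 113660621.000; Z-10: 760382433.000; Z-15: 127543153.000; Z-4: 271065632.000; Z-2: 65202065.000; Z-18: 257329188.000; Z-5: 36889429.000; Z-13: 308003176.000; Z-9: 507577076.000.
Minimum at Z-5.

Z-5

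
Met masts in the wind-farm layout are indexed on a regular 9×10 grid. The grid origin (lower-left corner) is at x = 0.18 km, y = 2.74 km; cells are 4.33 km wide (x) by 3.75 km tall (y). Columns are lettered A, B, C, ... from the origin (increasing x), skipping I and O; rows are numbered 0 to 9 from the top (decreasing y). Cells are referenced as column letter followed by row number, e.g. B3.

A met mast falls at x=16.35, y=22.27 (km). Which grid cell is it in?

D4

Column index: ⌊(16.35 − 0.18) / 4.33⌋ = ⌊3.734⌋ = 3 → column D
Row offset from origin: ⌊(22.27 − 2.74) / 3.75⌋ = ⌊5.208⌋ = 5 → row 4 (counted from top)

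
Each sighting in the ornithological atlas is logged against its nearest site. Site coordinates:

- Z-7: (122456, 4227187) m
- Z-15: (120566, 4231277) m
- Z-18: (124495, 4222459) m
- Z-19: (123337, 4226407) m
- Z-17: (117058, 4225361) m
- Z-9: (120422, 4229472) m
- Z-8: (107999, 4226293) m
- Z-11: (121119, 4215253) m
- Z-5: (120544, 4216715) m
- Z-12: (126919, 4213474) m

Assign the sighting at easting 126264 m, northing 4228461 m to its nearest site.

Squared distances to each site:
Z-7: 16123940.000; Z-15: 40397060.000; Z-18: 39153365.000; Z-19: 12786245.000; Z-17: 94360436.000; Z-9: 35151085.000; Z-8: 338310449.000; Z-11: 200922289.000; Z-5: 170686916.000; Z-12: 225039194.000.
Minimum at Z-19.

Z-19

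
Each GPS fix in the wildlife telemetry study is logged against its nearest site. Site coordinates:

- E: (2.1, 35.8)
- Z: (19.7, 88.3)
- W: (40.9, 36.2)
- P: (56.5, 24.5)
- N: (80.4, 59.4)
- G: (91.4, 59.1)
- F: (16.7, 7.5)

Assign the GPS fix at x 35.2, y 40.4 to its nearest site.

Squared distances to each site:
E: 1116.770; Z: 2534.660; W: 50.130; P: 706.500; N: 2404.040; G: 3508.130; F: 1424.660.
Minimum at W.

W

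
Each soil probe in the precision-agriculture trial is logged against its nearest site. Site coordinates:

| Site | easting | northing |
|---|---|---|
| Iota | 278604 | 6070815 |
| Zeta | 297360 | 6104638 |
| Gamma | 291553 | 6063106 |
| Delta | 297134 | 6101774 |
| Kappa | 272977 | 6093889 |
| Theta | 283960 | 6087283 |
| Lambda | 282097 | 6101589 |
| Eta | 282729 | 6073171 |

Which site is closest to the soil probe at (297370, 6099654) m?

Squared distances to each site:
Iota: 1183850677.000; Zeta: 24840356.000; Gamma: 1369593793.000; Delta: 4550096.000; Kappa: 628253674.000; Theta: 332869741.000; Lambda: 237008754.000; Eta: 915708170.000.
Minimum at Delta.

Delta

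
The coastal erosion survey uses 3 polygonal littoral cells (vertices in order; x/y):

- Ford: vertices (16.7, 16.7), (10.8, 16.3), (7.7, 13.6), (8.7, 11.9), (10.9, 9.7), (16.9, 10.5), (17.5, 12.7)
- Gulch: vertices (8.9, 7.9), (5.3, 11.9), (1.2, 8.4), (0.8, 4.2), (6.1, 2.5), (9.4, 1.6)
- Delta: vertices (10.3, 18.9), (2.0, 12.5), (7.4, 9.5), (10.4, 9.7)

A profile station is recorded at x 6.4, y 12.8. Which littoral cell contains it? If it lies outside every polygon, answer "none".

Delta

Cast a ray rightward from (6.4, 12.8). For each polygon, the edges (by vertex number in listed order) whose endpoints lie on opposite sides of y = 12.8, where each meets that height, and whether that is right or left of the point:
Ford: 3–4 at x≈8.17 (right), 7–1 at x≈17.48 (right) → 2 crossings.
Gulch: no edge straddles that height → 0 crossings.
Delta: 1–2 at x≈2.39 (left), 4–1 at x≈10.37 (right) → 1 crossing.
Only Delta has an odd count, so the point is inside Delta.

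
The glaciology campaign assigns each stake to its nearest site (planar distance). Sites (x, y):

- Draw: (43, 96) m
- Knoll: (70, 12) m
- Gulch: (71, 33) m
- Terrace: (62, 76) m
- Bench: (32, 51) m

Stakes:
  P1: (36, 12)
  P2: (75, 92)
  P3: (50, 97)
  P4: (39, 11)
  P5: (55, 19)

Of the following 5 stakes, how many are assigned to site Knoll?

P1 → Knoll
P2 → Terrace
P3 → Draw
P4 → Knoll
P5 → Knoll
3 of the 5 go to Knoll.

3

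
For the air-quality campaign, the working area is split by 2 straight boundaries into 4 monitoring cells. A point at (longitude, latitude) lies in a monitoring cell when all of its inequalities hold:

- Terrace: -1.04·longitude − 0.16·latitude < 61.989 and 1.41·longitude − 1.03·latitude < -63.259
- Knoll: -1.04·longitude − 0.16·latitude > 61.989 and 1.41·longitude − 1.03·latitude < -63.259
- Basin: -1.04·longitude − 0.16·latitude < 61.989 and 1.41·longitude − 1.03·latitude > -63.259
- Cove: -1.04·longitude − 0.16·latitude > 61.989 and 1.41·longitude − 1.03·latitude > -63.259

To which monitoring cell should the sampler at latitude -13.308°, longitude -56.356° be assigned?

Terrace

-1.04·-56.356 − 0.16·-13.308 = 60.740, which is < 61.989
1.41·-56.356 − 1.03·-13.308 = -65.755, which is < -63.259
This sign pattern matches Terrace.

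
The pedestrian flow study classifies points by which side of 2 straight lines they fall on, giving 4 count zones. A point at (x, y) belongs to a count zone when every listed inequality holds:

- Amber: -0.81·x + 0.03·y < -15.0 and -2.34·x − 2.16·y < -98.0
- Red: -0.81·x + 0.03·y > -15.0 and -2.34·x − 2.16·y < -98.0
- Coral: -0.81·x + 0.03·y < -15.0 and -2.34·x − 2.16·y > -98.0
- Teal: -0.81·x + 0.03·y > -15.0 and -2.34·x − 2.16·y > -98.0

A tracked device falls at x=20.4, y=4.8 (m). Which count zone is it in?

Coral

-0.81·20.4 + 0.03·4.8 = -16.380, which is < -15.0
-2.34·20.4 − 2.16·4.8 = -58.104, which is > -98.0
This sign pattern matches Coral.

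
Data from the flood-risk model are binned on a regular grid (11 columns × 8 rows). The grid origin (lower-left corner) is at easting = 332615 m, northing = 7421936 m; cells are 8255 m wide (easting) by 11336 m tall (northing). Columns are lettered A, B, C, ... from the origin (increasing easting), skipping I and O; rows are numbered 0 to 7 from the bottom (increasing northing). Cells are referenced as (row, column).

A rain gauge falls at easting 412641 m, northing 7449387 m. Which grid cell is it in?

Column index: ⌊(412641 − 332615) / 8255⌋ = ⌊9.694⌋ = 9 → column K
Row offset from origin: ⌊(7449387 − 7421936) / 11336⌋ = ⌊2.422⌋ = 2 → row 2

(2, K)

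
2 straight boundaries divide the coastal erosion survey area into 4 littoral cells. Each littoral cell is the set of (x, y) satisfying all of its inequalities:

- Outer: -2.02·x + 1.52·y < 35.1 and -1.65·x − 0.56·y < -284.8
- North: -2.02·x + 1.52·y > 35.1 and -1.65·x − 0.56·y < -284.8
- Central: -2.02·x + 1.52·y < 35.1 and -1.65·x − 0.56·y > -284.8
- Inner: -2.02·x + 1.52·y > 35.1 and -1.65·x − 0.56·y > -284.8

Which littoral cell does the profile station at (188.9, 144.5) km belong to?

-2.02·188.9 + 1.52·144.5 = -161.938, which is < 35.1
-1.65·188.9 − 0.56·144.5 = -392.605, which is < -284.8
This sign pattern matches Outer.

Outer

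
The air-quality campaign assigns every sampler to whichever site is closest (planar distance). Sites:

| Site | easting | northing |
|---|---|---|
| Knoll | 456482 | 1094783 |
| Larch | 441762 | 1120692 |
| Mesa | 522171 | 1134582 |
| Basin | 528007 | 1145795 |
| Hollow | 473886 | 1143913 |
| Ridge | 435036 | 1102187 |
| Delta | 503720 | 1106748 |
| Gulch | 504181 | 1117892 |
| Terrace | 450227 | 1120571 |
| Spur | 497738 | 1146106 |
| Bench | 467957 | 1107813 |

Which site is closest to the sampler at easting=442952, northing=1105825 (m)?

Squared distances to each site:
Knoll: 304986664.000; Larch: 222443789.000; Mesa: 7102615010.000; Basin: 8831953925.000; Hollow: 2407608100.000; Ridge: 75898100.000; Delta: 3693601753.000; Gulch: 3894602930.000; Terrace: 270370141.000; Spur: 4624064757.000; Bench: 629202169.000.
Minimum at Ridge.

Ridge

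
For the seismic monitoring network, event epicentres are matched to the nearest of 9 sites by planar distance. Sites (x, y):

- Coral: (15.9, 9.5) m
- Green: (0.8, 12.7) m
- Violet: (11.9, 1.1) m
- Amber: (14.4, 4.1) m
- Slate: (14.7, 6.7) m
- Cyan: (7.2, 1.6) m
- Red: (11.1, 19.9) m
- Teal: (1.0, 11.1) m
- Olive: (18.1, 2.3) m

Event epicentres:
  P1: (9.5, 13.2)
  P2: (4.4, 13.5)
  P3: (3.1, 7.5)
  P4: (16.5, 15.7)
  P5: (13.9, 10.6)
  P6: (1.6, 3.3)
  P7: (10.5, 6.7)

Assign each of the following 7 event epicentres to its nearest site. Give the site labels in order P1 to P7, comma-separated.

Red, Green, Teal, Coral, Coral, Cyan, Slate

P1 → Red (d²=47.45)
P2 → Green (d²=13.60)
P3 → Teal (d²=17.37)
P4 → Coral (d²=38.80)
P5 → Coral (d²=5.21)
P6 → Cyan (d²=34.25)
P7 → Slate (d²=17.64)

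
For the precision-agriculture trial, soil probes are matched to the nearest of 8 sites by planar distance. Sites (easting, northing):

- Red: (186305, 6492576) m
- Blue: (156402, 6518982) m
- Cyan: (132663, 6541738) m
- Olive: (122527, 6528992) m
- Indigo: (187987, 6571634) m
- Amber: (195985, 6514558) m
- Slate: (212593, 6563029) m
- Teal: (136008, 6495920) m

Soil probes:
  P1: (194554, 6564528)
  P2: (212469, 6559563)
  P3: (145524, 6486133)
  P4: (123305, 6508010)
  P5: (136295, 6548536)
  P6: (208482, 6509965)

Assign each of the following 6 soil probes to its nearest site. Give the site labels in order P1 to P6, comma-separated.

P1 → Indigo (d²=93620725.00)
P2 → Slate (d²=12028532.00)
P3 → Teal (d²=186339625.00)
P4 → Teal (d²=307534309.00)
P5 → Cyan (d²=59404228.00)
P6 → Amber (d²=177270658.00)

Indigo, Slate, Teal, Teal, Cyan, Amber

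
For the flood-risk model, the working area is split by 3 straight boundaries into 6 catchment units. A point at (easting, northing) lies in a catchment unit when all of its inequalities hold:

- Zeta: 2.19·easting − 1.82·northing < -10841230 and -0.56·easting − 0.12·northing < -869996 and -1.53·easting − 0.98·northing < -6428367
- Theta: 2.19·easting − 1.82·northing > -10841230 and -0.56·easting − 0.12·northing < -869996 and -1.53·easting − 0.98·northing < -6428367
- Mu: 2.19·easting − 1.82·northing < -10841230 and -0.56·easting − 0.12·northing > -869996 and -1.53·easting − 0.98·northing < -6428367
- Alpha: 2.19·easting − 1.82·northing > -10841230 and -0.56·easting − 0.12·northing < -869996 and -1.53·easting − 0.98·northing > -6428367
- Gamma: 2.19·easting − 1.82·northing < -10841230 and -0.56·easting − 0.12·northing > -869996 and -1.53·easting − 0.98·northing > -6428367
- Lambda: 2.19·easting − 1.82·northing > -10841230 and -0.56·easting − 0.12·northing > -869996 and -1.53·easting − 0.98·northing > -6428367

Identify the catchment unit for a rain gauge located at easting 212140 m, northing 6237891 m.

2.19·212140 − 1.82·6237891 = -10888375.020, which is < -10841230
-0.56·212140 − 0.12·6237891 = -867345.320, which is > -869996
-1.53·212140 − 0.98·6237891 = -6437707.380, which is < -6428367
This sign pattern matches Mu.

Mu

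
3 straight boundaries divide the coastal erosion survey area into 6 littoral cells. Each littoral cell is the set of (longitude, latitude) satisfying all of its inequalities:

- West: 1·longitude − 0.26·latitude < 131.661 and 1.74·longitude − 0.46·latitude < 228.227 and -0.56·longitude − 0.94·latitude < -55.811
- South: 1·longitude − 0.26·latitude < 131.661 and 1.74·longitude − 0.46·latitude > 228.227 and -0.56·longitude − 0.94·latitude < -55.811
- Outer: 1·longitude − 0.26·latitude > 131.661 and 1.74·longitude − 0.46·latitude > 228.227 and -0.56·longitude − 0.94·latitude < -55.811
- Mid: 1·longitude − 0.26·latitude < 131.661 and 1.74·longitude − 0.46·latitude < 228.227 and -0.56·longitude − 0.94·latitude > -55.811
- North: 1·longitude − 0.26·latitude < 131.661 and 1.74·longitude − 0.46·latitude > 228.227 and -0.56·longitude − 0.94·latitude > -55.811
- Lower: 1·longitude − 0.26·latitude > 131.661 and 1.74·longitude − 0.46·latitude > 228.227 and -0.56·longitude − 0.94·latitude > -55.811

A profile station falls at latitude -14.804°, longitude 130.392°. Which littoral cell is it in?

Outer

1·130.392 − 0.26·-14.804 = 134.241, which is > 131.661
1.74·130.392 − 0.46·-14.804 = 233.692, which is > 228.227
-0.56·130.392 − 0.94·-14.804 = -59.104, which is < -55.811
This sign pattern matches Outer.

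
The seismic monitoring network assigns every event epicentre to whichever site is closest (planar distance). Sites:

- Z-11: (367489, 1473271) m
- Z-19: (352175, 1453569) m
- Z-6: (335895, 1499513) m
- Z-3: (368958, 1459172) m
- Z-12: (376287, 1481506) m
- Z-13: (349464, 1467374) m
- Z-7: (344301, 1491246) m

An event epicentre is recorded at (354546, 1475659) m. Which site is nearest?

Z-13

Squared distances to each site:
Z-11: 173223793.000; Z-19: 493589741.000; Z-6: 916873117.000; Z-3: 479526913.000; Z-12: 506858490.000; Z-13: 94467949.000; Z-7: 347914594.000.
Minimum at Z-13.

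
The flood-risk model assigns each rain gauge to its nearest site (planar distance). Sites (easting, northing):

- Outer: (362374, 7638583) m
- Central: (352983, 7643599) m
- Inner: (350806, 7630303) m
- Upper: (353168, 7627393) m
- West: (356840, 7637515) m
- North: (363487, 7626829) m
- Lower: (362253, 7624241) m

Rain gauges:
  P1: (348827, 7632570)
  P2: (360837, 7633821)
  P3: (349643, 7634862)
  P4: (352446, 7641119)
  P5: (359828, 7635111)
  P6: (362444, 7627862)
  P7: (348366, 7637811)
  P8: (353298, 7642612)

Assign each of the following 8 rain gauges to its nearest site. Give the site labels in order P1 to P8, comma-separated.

Inner, Outer, Inner, Central, West, North, Central, Central

P1 → Inner (d²=9055730.00)
P2 → Outer (d²=25039013.00)
P3 → Inner (d²=22137050.00)
P4 → Central (d²=6438769.00)
P5 → West (d²=14707360.00)
P6 → North (d²=2154938.00)
P7 → Central (d²=54817633.00)
P8 → Central (d²=1073394.00)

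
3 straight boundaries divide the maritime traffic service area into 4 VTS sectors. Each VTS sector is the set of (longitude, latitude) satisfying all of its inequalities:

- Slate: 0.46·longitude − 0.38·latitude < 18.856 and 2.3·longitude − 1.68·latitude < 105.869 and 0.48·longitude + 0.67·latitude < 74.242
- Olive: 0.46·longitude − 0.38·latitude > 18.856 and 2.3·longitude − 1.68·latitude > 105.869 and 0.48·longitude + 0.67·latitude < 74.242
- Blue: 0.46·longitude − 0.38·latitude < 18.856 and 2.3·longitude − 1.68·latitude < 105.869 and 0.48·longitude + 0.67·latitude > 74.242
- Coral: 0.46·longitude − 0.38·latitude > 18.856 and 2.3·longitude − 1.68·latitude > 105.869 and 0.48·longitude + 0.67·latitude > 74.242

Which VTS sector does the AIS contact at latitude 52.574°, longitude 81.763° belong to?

0.46·81.763 − 0.38·52.574 = 17.633, which is < 18.856
2.3·81.763 − 1.68·52.574 = 99.731, which is < 105.869
0.48·81.763 + 0.67·52.574 = 74.471, which is > 74.242
This sign pattern matches Blue.

Blue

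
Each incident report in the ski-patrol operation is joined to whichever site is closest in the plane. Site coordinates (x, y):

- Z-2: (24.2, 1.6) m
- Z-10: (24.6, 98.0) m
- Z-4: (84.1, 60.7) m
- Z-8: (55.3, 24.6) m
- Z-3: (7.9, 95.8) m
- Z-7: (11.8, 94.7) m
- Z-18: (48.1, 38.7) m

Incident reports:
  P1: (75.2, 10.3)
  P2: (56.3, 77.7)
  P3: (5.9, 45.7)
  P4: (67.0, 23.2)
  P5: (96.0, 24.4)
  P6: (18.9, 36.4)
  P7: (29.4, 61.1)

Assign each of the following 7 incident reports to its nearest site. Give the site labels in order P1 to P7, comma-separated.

P1 → Z-8 (d²=600.50)
P2 → Z-4 (d²=1061.84)
P3 → Z-18 (d²=1829.84)
P4 → Z-8 (d²=138.85)
P5 → Z-4 (d²=1459.30)
P6 → Z-18 (d²=857.93)
P7 → Z-18 (d²=851.45)

Z-8, Z-4, Z-18, Z-8, Z-4, Z-18, Z-18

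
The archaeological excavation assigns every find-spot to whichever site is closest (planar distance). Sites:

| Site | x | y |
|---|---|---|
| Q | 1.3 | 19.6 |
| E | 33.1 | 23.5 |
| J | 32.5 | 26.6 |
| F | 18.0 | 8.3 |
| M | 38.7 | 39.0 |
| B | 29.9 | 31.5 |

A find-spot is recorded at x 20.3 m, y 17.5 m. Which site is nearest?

Squared distances to each site:
Q: 365.410; E: 199.840; J: 231.650; F: 89.930; M: 800.810; B: 288.160.
Minimum at F.

F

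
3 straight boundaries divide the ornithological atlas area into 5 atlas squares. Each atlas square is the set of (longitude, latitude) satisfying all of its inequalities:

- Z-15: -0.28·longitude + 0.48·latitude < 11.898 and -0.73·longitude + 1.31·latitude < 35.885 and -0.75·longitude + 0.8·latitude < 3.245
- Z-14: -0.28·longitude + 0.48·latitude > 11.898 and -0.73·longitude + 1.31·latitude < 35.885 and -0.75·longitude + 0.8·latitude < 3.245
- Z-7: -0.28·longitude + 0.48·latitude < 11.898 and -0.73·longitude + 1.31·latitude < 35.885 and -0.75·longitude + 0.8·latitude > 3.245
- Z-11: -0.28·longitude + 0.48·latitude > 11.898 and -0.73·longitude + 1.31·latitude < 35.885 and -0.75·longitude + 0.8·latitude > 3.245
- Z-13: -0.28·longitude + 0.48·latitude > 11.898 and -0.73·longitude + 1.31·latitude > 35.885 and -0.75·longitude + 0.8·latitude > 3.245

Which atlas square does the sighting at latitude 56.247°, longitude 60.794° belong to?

-0.28·60.794 + 0.48·56.247 = 9.976, which is < 11.898
-0.73·60.794 + 1.31·56.247 = 29.304, which is < 35.885
-0.75·60.794 + 0.8·56.247 = -0.598, which is < 3.245
This sign pattern matches Z-15.

Z-15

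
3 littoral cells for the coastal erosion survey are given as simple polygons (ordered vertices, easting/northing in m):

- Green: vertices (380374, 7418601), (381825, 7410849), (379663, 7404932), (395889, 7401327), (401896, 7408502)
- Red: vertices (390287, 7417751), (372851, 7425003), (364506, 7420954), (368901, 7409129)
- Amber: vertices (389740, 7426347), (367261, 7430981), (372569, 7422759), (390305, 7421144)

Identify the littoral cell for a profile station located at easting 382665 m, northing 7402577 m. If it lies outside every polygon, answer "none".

Cast a ray rightward from (382665, 7402577). For each polygon, the edges (by vertex number in listed order) whose endpoints lie on opposite sides of northing = 7402577, where each meets that height, and whether that is right or left of the point:
Green: 3–4 at easting≈390262.8 (right), 4–5 at easting≈396935.5 (right) → 2 crossings.
Red: no edge straddles that height → 0 crossings.
Amber: no edge straddles that height → 0 crossings.
All counts are even, so the point lies outside every listed polygon.

none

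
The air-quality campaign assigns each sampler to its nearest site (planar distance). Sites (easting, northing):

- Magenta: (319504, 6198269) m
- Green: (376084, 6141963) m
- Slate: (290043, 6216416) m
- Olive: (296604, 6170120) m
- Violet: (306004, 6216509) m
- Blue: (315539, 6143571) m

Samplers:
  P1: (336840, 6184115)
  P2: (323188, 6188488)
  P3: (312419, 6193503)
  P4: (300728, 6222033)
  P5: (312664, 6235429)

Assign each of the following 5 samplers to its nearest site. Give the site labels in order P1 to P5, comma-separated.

Magenta, Magenta, Magenta, Violet, Violet

P1 → Magenta (d²=500872612.00)
P2 → Magenta (d²=109239817.00)
P3 → Magenta (d²=72911981.00)
P4 → Violet (d²=58350752.00)
P5 → Violet (d²=402322000.00)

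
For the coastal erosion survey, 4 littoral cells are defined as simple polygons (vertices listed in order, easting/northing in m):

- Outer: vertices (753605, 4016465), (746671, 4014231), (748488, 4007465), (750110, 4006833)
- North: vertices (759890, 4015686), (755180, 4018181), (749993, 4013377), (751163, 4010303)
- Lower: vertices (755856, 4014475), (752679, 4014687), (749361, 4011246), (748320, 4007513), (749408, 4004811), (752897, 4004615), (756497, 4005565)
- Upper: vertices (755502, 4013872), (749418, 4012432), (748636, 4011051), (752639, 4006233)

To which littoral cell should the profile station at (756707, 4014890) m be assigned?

North

Cast a ray rightward from (756707, 4014890). For each polygon, the edges (by vertex number in listed order) whose endpoints lie on opposite sides of northing = 4014890, where each meets that height, and whether that is right or left of the point:
Outer: 1–2 at easting≈748716.4 (left), 4–1 at easting≈753033.5 (left) → 0 crossings.
North: 2–3 at easting≈751626.6 (left), 4–1 at easting≈758599.5 (right) → 1 crossing.
Lower: no edge straddles that height → 0 crossings.
Upper: no edge straddles that height → 0 crossings.
Only North has an odd count, so the point is inside North.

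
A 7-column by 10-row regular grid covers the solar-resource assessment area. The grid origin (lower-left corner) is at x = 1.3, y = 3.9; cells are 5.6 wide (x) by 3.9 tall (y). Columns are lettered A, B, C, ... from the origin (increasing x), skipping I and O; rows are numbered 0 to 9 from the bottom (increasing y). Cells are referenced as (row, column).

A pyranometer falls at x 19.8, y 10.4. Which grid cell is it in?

Column index: ⌊(19.8 − 1.3) / 5.6⌋ = ⌊3.304⌋ = 3 → column D
Row offset from origin: ⌊(10.4 − 3.9) / 3.9⌋ = ⌊1.667⌋ = 1 → row 1

(1, D)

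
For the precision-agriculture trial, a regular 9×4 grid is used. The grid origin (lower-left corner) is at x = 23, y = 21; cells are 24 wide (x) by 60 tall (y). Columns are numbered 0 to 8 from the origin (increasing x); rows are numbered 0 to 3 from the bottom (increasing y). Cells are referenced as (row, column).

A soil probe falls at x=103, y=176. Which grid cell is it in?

(2, 3)

Column index: ⌊(103 − 23) / 24⌋ = ⌊3.333⌋ = 3
Row offset from origin: ⌊(176 − 21) / 60⌋ = ⌊2.583⌋ = 2 → row 2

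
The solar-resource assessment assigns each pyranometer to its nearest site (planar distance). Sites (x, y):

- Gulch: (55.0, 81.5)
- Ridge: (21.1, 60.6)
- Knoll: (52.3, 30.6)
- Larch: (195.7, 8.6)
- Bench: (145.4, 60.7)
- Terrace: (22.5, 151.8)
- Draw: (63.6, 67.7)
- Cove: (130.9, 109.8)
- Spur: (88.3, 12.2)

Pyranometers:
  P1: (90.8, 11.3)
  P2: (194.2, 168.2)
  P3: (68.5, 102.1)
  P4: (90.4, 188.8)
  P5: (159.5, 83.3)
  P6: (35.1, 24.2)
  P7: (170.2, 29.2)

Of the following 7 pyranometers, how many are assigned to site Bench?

1

P1 → Spur
P2 → Cove
P3 → Gulch
P4 → Terrace
P5 → Bench
P6 → Knoll
P7 → Larch
1 of the 7 goes to Bench.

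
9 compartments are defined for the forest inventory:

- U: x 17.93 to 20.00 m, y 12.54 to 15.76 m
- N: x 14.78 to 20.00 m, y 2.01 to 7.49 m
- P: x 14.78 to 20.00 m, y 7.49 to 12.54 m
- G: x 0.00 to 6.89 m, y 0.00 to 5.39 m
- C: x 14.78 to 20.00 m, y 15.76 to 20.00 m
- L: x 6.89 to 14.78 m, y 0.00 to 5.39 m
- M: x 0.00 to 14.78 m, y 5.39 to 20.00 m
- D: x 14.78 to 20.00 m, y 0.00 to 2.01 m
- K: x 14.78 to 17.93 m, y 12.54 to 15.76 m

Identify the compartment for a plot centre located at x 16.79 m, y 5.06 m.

N

The point has x = 16.79 and y = 5.06.
Only N satisfies 14.78 ≤ x ≤ 20.00 and 2.01 ≤ y ≤ 7.49.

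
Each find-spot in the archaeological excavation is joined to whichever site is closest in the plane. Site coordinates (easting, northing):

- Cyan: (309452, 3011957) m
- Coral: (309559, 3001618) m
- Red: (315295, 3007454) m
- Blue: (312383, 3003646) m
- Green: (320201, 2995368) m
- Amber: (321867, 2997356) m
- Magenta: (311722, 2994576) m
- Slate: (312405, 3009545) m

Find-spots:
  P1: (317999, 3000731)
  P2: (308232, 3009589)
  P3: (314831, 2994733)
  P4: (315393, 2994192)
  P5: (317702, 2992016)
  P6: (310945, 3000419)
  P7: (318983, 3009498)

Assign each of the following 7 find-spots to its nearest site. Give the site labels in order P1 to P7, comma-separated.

P1 → Amber (d²=26352049.00)
P2 → Cyan (d²=7095824.00)
P3 → Magenta (d²=9690530.00)
P4 → Magenta (d²=13623697.00)
P5 → Green (d²=17480905.00)
P6 → Coral (d²=3358597.00)
P7 → Red (d²=17779280.00)

Amber, Cyan, Magenta, Magenta, Green, Coral, Red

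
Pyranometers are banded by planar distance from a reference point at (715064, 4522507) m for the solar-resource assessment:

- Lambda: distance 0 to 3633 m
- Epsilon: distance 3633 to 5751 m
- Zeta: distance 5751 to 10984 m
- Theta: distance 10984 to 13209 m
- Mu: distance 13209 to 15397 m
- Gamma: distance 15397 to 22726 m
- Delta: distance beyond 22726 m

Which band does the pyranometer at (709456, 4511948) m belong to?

Distance = √((709456−715064)² + (4511948−4522507)²) = √(31449664.000 + 111492481.000) = 11955.841 m.
10984 ≤ 11955.841 < 13209 → Theta.

Theta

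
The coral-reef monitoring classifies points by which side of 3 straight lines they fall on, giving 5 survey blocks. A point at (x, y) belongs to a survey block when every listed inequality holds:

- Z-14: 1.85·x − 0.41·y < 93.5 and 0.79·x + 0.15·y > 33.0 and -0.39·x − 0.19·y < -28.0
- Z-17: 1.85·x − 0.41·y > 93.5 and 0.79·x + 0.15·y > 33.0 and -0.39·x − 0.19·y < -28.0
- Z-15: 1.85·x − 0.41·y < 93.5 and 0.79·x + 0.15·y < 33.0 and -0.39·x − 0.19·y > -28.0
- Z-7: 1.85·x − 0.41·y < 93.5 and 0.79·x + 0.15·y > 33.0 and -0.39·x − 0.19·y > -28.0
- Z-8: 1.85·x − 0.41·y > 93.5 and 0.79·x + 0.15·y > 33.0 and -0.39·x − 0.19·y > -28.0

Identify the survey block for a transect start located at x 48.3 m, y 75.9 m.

1.85·48.3 − 0.41·75.9 = 58.236, which is < 93.5
0.79·48.3 + 0.15·75.9 = 49.542, which is > 33.0
-0.39·48.3 − 0.19·75.9 = -33.258, which is < -28.0
This sign pattern matches Z-14.

Z-14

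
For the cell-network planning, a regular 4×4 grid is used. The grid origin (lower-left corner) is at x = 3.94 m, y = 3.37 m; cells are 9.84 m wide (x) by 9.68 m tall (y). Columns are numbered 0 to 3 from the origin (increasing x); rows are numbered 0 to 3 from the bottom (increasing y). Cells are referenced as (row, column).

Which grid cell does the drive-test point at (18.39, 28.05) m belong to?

Column index: ⌊(18.39 − 3.94) / 9.84⌋ = ⌊1.468⌋ = 1
Row offset from origin: ⌊(28.05 − 3.37) / 9.68⌋ = ⌊2.550⌋ = 2 → row 2

(2, 1)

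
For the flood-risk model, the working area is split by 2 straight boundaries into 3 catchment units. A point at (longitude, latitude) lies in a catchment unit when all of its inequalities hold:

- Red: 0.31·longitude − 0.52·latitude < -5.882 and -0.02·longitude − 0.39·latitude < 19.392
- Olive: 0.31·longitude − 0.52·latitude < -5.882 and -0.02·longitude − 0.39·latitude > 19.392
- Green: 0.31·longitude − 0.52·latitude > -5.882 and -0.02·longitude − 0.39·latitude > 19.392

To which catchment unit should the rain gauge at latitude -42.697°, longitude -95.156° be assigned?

Red

0.31·-95.156 − 0.52·-42.697 = -7.296, which is < -5.882
-0.02·-95.156 − 0.39·-42.697 = 18.555, which is < 19.392
This sign pattern matches Red.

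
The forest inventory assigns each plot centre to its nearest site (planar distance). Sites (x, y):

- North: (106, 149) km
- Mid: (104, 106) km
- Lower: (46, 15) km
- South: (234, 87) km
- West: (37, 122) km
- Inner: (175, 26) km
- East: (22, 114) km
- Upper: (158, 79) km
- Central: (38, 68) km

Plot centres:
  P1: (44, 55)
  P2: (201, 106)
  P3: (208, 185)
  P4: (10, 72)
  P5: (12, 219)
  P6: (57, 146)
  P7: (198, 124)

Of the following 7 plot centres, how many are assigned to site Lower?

0

P1 → Central
P2 → South
P3 → South
P4 → Central
P5 → West
P6 → West
P7 → South
0 of the 7 go to Lower.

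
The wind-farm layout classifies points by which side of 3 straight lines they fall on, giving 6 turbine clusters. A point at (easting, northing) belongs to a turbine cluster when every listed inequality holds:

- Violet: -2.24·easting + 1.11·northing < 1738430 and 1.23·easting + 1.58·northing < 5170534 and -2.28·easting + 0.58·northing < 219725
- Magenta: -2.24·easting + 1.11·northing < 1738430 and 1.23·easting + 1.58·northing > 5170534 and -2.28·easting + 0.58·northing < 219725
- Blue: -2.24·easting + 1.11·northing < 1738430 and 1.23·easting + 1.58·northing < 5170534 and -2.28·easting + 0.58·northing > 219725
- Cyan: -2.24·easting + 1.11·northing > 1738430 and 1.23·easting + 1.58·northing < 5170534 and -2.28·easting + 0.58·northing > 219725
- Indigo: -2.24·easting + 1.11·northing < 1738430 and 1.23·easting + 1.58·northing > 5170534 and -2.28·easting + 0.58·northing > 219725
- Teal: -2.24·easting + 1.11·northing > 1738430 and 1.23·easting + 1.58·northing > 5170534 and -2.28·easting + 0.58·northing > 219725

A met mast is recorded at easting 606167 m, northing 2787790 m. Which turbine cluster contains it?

-2.24·606167 + 1.11·2787790 = 1736632.820, which is < 1738430
1.23·606167 + 1.58·2787790 = 5150293.610, which is < 5170534
-2.28·606167 + 0.58·2787790 = 234857.440, which is > 219725
This sign pattern matches Blue.

Blue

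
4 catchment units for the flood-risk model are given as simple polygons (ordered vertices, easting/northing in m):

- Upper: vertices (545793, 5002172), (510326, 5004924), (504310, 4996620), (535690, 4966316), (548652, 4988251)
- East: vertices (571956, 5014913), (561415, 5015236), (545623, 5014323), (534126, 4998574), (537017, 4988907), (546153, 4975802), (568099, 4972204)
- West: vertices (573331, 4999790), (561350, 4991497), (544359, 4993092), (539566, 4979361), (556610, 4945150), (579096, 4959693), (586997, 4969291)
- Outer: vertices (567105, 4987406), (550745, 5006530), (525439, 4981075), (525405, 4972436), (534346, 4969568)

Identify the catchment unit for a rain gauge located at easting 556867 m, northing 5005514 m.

Cast a ray rightward from (556867, 5005514). For each polygon, the edges (by vertex number in listed order) whose endpoints lie on opposite sides of northing = 5005514, where each meets that height, and whether that is right or left of the point:
Upper: no edge straddles that height → 0 crossings.
East: 3–4 at easting≈539192.3 (left), 7–1 at easting≈571107.2 (right) → 1 crossing.
West: no edge straddles that height → 0 crossings.
Outer: 1–2 at easting≈551614.2 (left), 2–3 at easting≈549734.9 (left) → 0 crossings.
Only East has an odd count, so the point is inside East.

East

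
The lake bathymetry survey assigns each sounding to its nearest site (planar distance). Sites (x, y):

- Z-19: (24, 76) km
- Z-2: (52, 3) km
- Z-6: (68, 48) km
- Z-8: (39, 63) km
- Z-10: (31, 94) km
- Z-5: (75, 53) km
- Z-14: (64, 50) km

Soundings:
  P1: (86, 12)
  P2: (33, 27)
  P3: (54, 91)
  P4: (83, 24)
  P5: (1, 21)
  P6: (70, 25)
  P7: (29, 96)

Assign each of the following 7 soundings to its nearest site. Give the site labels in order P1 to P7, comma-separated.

P1 → Z-2 (d²=1237.00)
P2 → Z-2 (d²=937.00)
P3 → Z-10 (d²=538.00)
P4 → Z-6 (d²=801.00)
P5 → Z-2 (d²=2925.00)
P6 → Z-6 (d²=533.00)
P7 → Z-10 (d²=8.00)

Z-2, Z-2, Z-10, Z-6, Z-2, Z-6, Z-10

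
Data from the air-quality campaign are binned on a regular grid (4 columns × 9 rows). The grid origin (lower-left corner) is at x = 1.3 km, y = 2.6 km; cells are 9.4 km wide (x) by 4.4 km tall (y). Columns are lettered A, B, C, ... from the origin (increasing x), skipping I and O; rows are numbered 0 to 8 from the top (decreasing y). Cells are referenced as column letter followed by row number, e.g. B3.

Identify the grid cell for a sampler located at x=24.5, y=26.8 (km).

Column index: ⌊(24.5 − 1.3) / 9.4⌋ = ⌊2.468⌋ = 2 → column C
Row offset from origin: ⌊(26.8 − 2.6) / 4.4⌋ = ⌊5.500⌋ = 5 → row 3 (counted from top)

C3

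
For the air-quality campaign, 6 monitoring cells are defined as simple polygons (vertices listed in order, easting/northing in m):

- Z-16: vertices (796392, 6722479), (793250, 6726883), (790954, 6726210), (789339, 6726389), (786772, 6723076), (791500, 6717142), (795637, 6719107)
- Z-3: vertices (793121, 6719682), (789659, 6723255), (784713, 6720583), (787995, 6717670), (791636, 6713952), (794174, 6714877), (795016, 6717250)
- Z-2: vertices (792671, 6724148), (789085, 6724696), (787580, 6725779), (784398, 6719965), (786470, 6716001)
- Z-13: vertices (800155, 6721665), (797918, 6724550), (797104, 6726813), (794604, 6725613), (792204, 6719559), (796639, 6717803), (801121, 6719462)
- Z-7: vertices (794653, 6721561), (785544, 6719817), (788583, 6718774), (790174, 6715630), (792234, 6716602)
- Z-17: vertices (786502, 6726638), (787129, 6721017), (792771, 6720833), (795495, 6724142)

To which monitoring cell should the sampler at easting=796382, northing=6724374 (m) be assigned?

Cast a ray rightward from (796382, 6724374). For each polygon, the edges (by vertex number in listed order) whose endpoints lie on opposite sides of northing = 6724374, where each meets that height, and whether that is right or left of the point:
Z-16: 1–2 at easting≈795040.0 (left), 4–5 at easting≈787777.7 (left) → 0 crossings.
Z-3: no edge straddles that height → 0 crossings.
Z-2: 1–2 at easting≈791192.1 (left), 3–4 at easting≈786811.0 (left) → 0 crossings.
Z-13: 1–2 at easting≈798054.5 (right), 4–5 at easting≈794112.8 (left) → 1 crossing.
Z-7: no edge straddles that height → 0 crossings.
Z-17: 1–2 at easting≈786754.5 (left), 4–1 at easting≈794659.1 (left) → 0 crossings.
Only Z-13 has an odd count, so the point is inside Z-13.

Z-13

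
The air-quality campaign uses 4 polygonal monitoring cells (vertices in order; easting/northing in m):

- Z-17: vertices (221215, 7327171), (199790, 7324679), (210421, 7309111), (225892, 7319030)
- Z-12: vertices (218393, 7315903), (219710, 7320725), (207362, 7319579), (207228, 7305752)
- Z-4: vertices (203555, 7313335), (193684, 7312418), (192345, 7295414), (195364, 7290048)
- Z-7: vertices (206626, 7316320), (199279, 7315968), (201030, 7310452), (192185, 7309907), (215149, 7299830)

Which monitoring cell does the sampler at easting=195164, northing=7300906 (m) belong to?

Cast a ray rightward from (195164, 7300906). For each polygon, the edges (by vertex number in listed order) whose endpoints lie on opposite sides of northing = 7300906, where each meets that height, and whether that is right or left of the point:
Z-17: no edge straddles that height → 0 crossings.
Z-12: no edge straddles that height → 0 crossings.
Z-4: 2–3 at easting≈192777.5 (left), 4–1 at easting≈199183.2 (right) → 1 crossing.
Z-7: 4–5 at easting≈212697.0 (right), 5–1 at easting≈214592.9 (right) → 2 crossings.
Only Z-4 has an odd count, so the point is inside Z-4.

Z-4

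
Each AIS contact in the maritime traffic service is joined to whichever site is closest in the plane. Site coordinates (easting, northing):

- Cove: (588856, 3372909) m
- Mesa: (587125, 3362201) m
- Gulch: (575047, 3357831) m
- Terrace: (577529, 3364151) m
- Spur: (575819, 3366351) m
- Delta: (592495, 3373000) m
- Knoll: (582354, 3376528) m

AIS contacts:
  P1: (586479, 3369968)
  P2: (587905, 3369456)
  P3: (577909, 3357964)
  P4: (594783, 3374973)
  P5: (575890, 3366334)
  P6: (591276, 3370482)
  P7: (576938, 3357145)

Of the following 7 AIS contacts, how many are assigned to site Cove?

2

P1 → Cove
P2 → Cove
P3 → Gulch
P4 → Delta
P5 → Spur
P6 → Delta
P7 → Gulch
2 of the 7 go to Cove.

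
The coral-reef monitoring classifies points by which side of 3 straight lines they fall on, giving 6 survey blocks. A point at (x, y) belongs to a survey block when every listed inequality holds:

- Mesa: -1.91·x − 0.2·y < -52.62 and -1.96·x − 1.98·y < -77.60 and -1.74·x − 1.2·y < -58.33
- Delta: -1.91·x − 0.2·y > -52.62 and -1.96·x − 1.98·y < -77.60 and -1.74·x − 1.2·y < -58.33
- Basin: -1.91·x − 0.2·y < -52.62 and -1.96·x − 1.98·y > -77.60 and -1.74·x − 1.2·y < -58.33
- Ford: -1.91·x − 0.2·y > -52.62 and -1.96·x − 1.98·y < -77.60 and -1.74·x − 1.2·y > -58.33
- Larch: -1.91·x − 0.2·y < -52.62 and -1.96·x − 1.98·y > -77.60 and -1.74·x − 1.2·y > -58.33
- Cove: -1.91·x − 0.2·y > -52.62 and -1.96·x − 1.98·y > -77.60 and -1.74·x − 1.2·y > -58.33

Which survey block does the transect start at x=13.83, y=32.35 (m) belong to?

-1.91·13.83 − 0.2·32.35 = -32.885, which is > -52.62
-1.96·13.83 − 1.98·32.35 = -91.160, which is < -77.60
-1.74·13.83 − 1.2·32.35 = -62.884, which is < -58.33
This sign pattern matches Delta.

Delta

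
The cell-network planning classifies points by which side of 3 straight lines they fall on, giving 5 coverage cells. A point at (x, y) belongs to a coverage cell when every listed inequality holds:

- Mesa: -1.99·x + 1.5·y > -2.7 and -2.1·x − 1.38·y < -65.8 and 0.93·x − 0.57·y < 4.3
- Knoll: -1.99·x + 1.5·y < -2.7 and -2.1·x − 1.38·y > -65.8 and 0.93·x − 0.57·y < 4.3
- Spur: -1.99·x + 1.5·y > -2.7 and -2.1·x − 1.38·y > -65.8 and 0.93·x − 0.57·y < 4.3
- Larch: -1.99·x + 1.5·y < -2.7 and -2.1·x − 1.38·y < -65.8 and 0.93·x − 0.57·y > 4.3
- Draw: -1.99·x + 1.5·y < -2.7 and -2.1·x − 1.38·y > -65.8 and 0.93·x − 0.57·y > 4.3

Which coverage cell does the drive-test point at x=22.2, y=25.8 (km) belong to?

Larch

-1.99·22.2 + 1.5·25.8 = -5.478, which is < -2.7
-2.1·22.2 − 1.38·25.8 = -82.224, which is < -65.8
0.93·22.2 − 0.57·25.8 = 5.940, which is > 4.3
This sign pattern matches Larch.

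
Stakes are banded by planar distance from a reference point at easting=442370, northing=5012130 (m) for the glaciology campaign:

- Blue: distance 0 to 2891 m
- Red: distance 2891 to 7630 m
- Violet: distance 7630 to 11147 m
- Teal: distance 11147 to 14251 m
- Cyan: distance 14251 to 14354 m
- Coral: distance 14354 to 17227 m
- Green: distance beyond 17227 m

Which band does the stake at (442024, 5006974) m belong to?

Distance = √((442024−442370)² + (5006974−5012130)²) = √(119716.000 + 26584336.000) = 5167.596 m.
2891 ≤ 5167.596 < 7630 → Red.

Red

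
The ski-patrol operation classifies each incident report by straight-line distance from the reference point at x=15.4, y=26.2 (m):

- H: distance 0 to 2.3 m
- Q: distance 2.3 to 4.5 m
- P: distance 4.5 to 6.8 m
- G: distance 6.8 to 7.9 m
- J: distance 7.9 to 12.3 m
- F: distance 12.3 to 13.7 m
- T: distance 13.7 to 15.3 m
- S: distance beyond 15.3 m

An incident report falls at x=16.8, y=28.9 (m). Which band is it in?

Q

Distance = √((16.8−15.4)² + (28.9−26.2)²) = √(1.960 + 7.290) = 3.041 m.
2.3 ≤ 3.041 < 4.5 → Q.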